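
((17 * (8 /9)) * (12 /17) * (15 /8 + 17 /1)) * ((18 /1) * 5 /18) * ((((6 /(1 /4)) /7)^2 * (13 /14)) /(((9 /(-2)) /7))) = -2512640 /147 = -17092.79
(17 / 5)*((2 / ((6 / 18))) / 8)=51 / 20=2.55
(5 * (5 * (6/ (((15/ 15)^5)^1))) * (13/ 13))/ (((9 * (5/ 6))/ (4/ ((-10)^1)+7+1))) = 152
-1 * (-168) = 168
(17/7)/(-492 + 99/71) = -71/14343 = -0.00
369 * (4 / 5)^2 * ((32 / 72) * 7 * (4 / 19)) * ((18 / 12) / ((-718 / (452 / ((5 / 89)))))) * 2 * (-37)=164037554688 / 852625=192391.21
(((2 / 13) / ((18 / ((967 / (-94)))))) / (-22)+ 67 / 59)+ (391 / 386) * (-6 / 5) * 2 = -17791376459 / 13775764860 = -1.29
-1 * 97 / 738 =-97 / 738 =-0.13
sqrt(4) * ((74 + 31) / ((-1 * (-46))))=105 / 23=4.57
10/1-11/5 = 39/5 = 7.80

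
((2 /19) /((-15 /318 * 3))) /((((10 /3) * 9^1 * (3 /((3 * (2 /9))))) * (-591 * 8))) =53 /45477450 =0.00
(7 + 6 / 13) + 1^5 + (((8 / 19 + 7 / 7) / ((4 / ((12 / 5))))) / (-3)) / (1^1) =10099 / 1235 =8.18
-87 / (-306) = 29 / 102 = 0.28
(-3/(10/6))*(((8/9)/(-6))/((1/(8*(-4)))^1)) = -128/15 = -8.53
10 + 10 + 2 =22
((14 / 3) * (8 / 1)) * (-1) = -112 / 3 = -37.33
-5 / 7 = -0.71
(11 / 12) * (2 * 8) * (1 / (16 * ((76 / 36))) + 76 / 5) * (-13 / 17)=-3310307 / 19380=-170.81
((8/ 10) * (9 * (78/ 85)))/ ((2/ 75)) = 4212/ 17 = 247.76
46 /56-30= -817 /28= -29.18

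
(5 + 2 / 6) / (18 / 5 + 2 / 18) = 240 / 167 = 1.44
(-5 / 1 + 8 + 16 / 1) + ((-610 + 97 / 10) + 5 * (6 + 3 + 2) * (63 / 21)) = -4163 / 10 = -416.30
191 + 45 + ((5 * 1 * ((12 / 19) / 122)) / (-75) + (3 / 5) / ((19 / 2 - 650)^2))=12263430682 / 51963765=236.00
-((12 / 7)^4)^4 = -5563.28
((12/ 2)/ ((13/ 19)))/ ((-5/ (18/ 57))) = -36/ 65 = -0.55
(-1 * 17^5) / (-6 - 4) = 1419857 / 10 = 141985.70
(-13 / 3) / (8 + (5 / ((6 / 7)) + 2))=-26 / 95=-0.27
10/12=5/6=0.83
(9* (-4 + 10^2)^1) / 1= 864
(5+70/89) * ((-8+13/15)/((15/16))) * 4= -705344/4005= -176.12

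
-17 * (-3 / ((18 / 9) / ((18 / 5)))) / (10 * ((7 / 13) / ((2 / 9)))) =663 / 175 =3.79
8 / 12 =2 / 3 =0.67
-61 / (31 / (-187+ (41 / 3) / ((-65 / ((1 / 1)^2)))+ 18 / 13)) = 365.66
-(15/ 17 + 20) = -355/ 17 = -20.88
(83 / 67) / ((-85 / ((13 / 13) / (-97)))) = 0.00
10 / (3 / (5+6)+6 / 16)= 880 / 57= 15.44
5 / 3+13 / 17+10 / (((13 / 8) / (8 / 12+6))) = 9604 / 221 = 43.46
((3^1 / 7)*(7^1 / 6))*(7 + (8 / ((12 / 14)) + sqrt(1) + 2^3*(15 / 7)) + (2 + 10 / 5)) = 404 / 21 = 19.24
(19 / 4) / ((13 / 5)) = 95 / 52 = 1.83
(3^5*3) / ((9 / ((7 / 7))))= 81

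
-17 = -17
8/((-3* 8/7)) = -7/3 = -2.33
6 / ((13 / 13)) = 6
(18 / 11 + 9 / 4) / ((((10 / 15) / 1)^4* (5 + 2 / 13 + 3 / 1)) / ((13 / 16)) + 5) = 2340819 / 4205564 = 0.56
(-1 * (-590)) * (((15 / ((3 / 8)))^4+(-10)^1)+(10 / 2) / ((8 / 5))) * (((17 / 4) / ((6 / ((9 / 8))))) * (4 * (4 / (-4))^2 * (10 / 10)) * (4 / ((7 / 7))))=308120772525 / 16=19257548282.81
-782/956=-391/478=-0.82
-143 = -143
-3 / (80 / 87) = -261 / 80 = -3.26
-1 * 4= -4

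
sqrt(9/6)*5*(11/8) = 55*sqrt(6)/16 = 8.42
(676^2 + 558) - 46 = 457488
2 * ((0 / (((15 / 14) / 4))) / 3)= 0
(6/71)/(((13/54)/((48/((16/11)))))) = 10692/923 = 11.58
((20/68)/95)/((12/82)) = 41/1938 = 0.02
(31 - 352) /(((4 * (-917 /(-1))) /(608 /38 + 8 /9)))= -4066 /2751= -1.48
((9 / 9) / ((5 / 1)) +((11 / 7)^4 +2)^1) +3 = 135631 / 12005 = 11.30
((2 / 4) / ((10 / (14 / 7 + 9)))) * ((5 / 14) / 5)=11 / 280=0.04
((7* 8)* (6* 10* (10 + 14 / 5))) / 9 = 14336 / 3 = 4778.67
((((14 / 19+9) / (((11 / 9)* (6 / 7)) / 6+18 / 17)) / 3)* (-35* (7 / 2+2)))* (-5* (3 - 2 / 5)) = 6585.03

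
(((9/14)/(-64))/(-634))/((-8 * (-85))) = 9/386283520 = 0.00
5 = 5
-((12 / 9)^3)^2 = -4096 / 729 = -5.62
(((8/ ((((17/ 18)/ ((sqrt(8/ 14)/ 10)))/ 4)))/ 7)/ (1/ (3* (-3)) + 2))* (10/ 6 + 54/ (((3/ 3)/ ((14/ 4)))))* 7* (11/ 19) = 10872576* sqrt(7)/ 192185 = 149.68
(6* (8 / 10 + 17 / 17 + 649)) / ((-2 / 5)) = -9762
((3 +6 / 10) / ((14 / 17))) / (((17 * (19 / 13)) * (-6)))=-39 / 1330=-0.03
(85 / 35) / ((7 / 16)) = 272 / 49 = 5.55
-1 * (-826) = 826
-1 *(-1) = 1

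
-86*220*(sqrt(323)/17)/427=-18920*sqrt(323)/7259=-46.84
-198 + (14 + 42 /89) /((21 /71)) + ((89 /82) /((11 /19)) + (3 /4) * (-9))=-153.95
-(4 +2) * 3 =-18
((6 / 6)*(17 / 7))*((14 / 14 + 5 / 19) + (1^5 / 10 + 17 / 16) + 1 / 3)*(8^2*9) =2566524 / 665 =3859.43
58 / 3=19.33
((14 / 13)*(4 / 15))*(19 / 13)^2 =20216 / 32955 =0.61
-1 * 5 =-5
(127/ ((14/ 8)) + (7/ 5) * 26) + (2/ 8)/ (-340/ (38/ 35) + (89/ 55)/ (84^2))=8806744896226/ 80817600815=108.97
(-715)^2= 511225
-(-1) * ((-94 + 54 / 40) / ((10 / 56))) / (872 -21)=-12971 / 21275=-0.61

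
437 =437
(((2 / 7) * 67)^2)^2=322417936 / 2401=134284.85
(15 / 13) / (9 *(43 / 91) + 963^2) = 35 / 28130322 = 0.00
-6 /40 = -3 /20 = -0.15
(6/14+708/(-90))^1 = -781/105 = -7.44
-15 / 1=-15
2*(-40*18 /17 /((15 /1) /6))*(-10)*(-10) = -57600 /17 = -3388.24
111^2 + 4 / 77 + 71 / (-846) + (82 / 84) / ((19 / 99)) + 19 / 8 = 61035490091 / 4950792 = 12328.43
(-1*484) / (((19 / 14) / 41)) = -277816 / 19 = -14621.89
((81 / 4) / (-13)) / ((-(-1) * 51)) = -27 / 884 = -0.03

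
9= 9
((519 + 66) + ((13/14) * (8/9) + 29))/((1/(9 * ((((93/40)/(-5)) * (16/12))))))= -600377/175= -3430.73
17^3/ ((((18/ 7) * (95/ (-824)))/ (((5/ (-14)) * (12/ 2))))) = 2024156/ 57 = 35511.51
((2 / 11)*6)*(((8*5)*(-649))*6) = -169920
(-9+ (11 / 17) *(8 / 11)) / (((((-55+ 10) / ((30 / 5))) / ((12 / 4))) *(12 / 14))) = 203 / 51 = 3.98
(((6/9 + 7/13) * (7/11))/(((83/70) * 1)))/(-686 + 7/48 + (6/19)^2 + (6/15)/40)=-3325532000/3525858467417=-0.00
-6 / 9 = -0.67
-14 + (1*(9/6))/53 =-1481/106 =-13.97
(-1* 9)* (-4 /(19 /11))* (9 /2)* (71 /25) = 126522 /475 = 266.36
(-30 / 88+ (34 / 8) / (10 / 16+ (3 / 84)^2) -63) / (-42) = 1221809 / 907368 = 1.35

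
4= 4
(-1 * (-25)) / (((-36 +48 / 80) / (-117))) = 4875 / 59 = 82.63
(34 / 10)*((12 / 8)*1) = 51 / 10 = 5.10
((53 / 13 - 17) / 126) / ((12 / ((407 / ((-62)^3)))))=407 / 27884376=0.00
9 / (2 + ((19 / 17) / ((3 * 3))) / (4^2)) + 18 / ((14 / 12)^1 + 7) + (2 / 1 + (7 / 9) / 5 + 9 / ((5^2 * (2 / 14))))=123139144 / 10837575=11.36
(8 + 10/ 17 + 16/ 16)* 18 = 2934/ 17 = 172.59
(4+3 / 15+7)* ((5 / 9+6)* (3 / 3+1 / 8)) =413 / 5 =82.60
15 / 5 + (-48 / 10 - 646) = -3239 / 5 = -647.80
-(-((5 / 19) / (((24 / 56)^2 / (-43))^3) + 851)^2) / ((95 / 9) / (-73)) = -159599360550008031566308 / 2025085455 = -78811173205531.73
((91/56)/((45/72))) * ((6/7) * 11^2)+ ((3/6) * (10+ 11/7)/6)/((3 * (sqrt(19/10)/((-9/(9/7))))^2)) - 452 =-231491/1330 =-174.05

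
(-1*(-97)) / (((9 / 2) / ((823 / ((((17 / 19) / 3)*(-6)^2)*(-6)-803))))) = -20.45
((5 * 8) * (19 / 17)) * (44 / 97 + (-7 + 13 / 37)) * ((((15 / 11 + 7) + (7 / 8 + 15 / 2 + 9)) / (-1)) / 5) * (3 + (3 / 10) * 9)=5453989083 / 671143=8126.42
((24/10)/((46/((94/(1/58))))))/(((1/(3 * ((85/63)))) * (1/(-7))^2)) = 1297576/23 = 56416.35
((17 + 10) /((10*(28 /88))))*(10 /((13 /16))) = 9504 /91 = 104.44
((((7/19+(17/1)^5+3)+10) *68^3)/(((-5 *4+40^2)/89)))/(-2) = -94368935168072/7505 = -12574141927.79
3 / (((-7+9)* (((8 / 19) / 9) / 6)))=1539 / 8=192.38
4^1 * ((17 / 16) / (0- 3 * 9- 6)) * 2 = -17 / 66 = -0.26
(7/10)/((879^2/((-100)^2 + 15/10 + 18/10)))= 700231/77264100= 0.01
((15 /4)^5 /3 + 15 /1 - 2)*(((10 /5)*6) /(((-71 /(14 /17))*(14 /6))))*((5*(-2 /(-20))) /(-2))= 2397933 /617984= 3.88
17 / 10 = 1.70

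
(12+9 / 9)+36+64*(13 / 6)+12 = 599 / 3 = 199.67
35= 35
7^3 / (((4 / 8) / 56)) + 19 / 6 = 230515 / 6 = 38419.17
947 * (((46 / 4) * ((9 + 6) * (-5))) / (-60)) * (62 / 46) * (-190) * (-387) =5396550525 / 4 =1349137631.25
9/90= 1/10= 0.10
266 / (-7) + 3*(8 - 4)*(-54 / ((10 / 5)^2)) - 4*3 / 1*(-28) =136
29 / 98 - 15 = -1441 / 98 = -14.70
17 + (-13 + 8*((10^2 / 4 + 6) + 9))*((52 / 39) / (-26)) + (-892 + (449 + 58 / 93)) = -533314 / 1209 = -441.12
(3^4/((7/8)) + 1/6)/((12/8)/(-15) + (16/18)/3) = 175275/371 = 472.44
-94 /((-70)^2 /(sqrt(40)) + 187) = -0.10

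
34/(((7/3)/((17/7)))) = 1734/49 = 35.39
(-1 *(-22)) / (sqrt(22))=4.69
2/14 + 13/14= 15/14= 1.07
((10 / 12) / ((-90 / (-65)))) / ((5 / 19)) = 2.29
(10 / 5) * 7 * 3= 42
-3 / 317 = -0.01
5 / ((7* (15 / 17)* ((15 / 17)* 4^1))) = 289 / 1260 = 0.23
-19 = -19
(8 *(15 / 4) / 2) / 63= 5 / 21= 0.24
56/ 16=7/ 2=3.50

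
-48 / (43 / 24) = -1152 / 43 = -26.79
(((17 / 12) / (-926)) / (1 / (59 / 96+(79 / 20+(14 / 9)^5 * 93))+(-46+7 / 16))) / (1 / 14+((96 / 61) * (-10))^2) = 4750316128770436 / 35048561949043256302371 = 0.00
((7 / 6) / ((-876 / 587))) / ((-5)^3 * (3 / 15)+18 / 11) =45199 / 1350792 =0.03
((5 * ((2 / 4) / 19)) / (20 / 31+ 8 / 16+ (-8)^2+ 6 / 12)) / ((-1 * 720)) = -31 / 11135520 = -0.00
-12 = -12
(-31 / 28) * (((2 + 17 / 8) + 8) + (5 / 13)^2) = -514383 / 37856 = -13.59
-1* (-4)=4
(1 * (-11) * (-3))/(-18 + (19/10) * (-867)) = -110/5551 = -0.02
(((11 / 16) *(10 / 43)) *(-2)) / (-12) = 55 / 2064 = 0.03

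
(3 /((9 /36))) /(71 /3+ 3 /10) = 360 /719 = 0.50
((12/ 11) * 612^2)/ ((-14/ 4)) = -8989056/ 77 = -116740.99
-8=-8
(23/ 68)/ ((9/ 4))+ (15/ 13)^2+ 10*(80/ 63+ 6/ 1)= 1491836/ 20111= 74.18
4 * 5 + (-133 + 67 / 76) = -8521 / 76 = -112.12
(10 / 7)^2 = 100 / 49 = 2.04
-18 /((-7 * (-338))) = -9 /1183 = -0.01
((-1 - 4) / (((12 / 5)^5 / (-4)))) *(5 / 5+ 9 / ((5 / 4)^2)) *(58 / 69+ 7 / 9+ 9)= 116081875 / 6438528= 18.03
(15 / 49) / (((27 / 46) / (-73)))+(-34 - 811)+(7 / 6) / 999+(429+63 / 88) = -5858741953 / 12923064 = -453.36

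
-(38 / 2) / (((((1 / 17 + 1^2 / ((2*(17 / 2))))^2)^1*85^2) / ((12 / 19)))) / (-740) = 3 / 18500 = 0.00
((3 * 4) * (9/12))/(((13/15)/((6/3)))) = 270/13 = 20.77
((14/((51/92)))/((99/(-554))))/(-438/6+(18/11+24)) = 713552/239139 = 2.98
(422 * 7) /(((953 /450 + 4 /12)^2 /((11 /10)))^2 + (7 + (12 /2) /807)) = 39427405219125000 /491686081751489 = 80.19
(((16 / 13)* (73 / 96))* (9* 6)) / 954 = 73 / 1378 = 0.05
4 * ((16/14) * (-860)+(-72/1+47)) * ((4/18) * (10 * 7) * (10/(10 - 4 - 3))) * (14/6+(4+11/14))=-843778000/567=-1488144.62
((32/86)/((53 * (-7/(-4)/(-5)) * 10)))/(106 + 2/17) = -136/7194803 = -0.00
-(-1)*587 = 587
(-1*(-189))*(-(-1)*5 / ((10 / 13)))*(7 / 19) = 17199 / 38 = 452.61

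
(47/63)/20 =47/1260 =0.04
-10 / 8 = -5 / 4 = -1.25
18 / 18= 1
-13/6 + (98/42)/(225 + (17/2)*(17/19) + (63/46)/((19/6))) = -878513/407350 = -2.16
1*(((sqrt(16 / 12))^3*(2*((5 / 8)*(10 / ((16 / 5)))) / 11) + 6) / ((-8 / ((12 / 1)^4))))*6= -93312-54000*sqrt(3) / 11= -101814.79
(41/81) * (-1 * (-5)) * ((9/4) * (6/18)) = 205/108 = 1.90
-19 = -19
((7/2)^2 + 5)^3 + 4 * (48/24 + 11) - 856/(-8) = 338685/64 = 5291.95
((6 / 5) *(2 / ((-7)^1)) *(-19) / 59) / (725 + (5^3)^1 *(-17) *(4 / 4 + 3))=-228 / 16055375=-0.00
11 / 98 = 0.11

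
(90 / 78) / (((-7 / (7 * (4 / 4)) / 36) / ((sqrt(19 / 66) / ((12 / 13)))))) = -15 * sqrt(1254) / 22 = -24.14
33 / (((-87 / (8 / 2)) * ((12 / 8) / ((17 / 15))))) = -1496 / 1305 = -1.15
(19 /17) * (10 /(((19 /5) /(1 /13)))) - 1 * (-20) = 4470 /221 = 20.23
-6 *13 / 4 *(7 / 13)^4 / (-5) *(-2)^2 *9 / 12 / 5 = 21609 / 109850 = 0.20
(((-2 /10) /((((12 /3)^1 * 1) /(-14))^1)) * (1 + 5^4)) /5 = 2191 /25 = 87.64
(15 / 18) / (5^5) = 1 / 3750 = 0.00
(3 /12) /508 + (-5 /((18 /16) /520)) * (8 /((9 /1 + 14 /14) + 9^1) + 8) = -6762495829 /347472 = -19461.99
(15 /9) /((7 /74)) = 370 /21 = 17.62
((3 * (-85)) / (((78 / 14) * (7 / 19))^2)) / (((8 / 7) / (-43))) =9236185 / 4056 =2277.17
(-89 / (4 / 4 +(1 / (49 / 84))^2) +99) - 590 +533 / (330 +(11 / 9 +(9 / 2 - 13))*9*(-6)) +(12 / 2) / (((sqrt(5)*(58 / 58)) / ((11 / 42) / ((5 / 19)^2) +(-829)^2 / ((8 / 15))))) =-71563783 / 139539 +5412038759*sqrt(5) / 3500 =3457111.87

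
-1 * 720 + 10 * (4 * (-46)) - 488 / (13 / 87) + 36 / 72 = -151459 / 26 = -5825.35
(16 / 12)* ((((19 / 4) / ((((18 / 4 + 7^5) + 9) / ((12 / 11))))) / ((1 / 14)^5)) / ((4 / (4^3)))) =1307987968 / 370051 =3534.62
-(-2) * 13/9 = 26/9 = 2.89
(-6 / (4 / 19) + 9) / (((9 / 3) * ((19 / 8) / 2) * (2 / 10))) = -520 / 19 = -27.37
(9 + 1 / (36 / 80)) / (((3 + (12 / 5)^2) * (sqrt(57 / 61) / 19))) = 2525 * sqrt(3477) / 5913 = 25.18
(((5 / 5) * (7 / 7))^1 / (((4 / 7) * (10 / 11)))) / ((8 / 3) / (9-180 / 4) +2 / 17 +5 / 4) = 35343 / 23750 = 1.49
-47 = -47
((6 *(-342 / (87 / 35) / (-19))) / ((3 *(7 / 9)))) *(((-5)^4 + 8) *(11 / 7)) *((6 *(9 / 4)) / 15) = 3384018 / 203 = 16670.04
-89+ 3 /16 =-1421 /16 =-88.81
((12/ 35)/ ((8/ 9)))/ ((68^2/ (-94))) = -1269/ 161840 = -0.01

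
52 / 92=13 / 23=0.57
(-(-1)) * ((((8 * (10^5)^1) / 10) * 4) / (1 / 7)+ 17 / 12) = 26880017 / 12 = 2240001.42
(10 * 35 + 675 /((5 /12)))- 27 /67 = 131963 /67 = 1969.60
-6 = -6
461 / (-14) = -461 / 14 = -32.93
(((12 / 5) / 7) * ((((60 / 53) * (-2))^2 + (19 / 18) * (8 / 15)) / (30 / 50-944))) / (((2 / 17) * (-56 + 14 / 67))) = 351053468 / 1114395707565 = 0.00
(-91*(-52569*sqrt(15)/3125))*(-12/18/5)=-3189186*sqrt(15)/15625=-790.51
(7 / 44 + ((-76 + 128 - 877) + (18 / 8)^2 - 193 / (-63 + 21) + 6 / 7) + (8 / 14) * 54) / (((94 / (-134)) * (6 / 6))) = 194011967 / 173712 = 1116.86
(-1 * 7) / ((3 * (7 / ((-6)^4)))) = -432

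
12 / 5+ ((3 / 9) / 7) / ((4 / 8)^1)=262 / 105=2.50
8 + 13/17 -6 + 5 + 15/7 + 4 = 1655/119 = 13.91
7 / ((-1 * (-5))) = 1.40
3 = 3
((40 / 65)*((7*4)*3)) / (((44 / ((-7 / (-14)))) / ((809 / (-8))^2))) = 13744101 / 2288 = 6007.04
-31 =-31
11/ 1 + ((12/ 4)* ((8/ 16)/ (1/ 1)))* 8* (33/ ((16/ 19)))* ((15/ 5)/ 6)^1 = 1969/ 8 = 246.12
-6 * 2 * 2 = -24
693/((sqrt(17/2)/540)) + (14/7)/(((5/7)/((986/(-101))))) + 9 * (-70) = -331954/505 + 374220 * sqrt(34)/17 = 127699.07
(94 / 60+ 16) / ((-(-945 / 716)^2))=-135084856 / 13395375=-10.08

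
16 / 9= 1.78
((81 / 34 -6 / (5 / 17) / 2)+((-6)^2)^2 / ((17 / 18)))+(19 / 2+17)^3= 13582349 / 680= 19974.04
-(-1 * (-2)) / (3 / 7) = -14 / 3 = -4.67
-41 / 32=-1.28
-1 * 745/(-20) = 149/4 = 37.25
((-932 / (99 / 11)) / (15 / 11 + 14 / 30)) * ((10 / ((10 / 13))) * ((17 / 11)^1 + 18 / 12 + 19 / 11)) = -530075 / 151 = -3510.43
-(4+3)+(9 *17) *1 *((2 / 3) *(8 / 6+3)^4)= 970885 / 27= 35958.70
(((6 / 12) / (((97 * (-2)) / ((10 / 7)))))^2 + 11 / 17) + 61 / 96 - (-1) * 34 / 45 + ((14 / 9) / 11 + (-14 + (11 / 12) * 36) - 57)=-494120965791 / 13794346720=-35.82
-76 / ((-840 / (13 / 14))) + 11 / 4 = 2.83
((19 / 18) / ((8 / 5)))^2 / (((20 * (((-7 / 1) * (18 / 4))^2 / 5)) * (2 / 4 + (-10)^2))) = 9025 / 8271268992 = 0.00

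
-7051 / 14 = -503.64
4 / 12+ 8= 25 / 3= 8.33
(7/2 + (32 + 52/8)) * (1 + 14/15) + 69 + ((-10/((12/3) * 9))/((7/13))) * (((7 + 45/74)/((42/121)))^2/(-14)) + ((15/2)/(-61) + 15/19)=16645329919060939/98744756080320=168.57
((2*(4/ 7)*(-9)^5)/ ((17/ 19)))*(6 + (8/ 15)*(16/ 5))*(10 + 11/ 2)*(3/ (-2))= 2365030548/ 175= 13514460.27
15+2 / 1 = 17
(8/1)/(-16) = -1/2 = -0.50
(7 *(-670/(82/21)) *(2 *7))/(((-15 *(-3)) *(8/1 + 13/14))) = -643468/15375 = -41.85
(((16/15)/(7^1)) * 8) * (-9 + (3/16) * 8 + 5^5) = 79808/21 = 3800.38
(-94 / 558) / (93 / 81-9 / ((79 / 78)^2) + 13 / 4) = 3519924 / 91424363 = 0.04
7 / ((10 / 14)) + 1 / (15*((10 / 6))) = 246 / 25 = 9.84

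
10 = 10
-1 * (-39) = 39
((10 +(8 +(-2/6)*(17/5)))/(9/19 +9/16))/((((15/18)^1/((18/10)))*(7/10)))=307648/6125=50.23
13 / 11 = 1.18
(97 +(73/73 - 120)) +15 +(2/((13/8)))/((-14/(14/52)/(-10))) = -1143/169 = -6.76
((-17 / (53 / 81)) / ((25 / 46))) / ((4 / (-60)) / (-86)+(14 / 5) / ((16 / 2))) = -32684472 / 239825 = -136.28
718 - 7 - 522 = 189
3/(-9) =-1/3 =-0.33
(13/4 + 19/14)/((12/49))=18.81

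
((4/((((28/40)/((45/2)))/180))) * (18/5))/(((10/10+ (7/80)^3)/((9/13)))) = 298598400000/5180357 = 57640.51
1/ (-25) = -1/ 25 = -0.04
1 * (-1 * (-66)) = 66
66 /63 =22 /21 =1.05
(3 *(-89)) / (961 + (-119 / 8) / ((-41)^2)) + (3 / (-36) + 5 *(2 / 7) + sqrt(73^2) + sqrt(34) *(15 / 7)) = 15 *sqrt(34) / 7 + 26801692487 / 361855452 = 86.56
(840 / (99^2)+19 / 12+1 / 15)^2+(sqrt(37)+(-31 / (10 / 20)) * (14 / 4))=-913579430279 / 4269315600+sqrt(37)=-207.90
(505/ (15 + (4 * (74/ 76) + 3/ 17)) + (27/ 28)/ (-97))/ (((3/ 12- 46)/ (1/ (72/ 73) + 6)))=-1597437715/ 393646176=-4.06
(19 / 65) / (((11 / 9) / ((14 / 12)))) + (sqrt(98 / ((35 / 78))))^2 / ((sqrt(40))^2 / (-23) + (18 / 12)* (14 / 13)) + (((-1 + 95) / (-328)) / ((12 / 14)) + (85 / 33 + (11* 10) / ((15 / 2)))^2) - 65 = -263325706799 / 171809352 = -1532.66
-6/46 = -3/23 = -0.13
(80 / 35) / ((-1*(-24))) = 2 / 21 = 0.10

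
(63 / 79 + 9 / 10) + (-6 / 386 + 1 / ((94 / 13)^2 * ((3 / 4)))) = 1.71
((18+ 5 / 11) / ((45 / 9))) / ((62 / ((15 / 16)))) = 609 / 10912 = 0.06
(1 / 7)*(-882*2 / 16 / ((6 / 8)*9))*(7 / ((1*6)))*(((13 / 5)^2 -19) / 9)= 833 / 225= 3.70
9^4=6561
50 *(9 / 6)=75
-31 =-31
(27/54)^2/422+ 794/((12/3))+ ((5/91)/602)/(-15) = 27533624093/138708024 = 198.50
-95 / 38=-5 / 2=-2.50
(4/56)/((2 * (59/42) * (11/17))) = 51/1298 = 0.04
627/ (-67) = -627/ 67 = -9.36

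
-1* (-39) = 39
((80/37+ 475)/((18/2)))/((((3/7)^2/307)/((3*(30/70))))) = 12646865/111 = 113935.72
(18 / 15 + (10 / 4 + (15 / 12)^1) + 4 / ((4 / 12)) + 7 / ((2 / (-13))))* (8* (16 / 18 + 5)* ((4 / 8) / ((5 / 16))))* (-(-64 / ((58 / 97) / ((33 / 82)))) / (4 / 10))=-4133199488 / 17835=-231746.54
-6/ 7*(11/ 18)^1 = -11/ 21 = -0.52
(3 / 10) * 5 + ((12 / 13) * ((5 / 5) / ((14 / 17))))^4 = 422211315 / 137149922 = 3.08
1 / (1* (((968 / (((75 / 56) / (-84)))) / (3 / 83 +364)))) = -755375 / 125979392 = -0.01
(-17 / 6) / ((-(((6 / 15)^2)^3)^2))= 4150390625 / 24576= 168879.83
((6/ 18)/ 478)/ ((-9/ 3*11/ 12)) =-2/ 7887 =-0.00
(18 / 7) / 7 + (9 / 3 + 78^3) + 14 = 23253899 / 49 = 474569.37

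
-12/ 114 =-2/ 19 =-0.11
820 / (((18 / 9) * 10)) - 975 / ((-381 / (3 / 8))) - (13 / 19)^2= 15218087 / 366776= 41.49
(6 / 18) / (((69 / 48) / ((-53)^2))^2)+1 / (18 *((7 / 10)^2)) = 296934607442 / 233289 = 1272818.72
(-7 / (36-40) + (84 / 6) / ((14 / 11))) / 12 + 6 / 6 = 33 / 16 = 2.06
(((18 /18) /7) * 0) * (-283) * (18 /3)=0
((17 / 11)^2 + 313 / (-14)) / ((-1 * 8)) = 2.50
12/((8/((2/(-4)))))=-3/4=-0.75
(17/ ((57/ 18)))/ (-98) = -51/ 931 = -0.05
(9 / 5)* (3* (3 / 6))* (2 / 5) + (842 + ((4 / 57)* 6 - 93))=356488 / 475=750.50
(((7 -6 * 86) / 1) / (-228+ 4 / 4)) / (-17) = -509 / 3859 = -0.13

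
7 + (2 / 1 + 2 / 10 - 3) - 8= -9 / 5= -1.80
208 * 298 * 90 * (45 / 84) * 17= 355633200 / 7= 50804742.86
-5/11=-0.45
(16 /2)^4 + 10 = 4106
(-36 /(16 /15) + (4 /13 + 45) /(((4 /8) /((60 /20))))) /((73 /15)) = 185715 /3796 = 48.92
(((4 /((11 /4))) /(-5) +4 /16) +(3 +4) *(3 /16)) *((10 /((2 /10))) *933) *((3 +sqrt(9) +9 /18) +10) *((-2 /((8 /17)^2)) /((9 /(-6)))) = 1508619015 /256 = 5893043.03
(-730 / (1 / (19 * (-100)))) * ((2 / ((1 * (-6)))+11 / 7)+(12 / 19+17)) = 549617000 / 21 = 26172238.10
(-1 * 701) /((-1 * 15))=701 /15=46.73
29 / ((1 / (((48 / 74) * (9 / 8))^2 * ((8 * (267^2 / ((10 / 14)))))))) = 84398761944 / 6845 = 12329987.14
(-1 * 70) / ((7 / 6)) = -60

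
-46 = -46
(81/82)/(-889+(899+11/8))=324/3731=0.09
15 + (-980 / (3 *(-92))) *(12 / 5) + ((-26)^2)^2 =10510989 / 23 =456999.52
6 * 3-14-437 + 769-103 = 233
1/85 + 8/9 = 689/765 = 0.90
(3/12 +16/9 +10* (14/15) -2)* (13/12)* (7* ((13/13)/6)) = 30667/2592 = 11.83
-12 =-12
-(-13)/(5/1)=13/5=2.60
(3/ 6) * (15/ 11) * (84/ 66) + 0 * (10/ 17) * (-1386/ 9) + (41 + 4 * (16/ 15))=83734/ 1815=46.13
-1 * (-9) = 9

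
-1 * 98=-98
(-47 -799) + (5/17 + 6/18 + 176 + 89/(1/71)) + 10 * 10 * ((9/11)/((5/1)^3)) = 15849041/2805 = 5650.28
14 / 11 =1.27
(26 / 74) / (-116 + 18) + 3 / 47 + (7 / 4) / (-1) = -575943 / 340844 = -1.69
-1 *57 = -57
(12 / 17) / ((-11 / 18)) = -216 / 187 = -1.16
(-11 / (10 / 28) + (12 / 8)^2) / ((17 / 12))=-1713 / 85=-20.15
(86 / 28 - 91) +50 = -531 / 14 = -37.93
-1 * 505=-505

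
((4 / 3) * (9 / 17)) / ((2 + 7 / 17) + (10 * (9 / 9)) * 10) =12 / 1741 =0.01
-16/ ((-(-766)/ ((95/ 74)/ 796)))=-95/ 2820029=-0.00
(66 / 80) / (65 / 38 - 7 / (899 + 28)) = 581229 / 1199780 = 0.48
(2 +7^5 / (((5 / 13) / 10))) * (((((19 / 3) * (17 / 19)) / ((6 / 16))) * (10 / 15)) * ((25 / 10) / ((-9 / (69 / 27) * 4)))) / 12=-427151860 / 6561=-65104.69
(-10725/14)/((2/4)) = -10725/7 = -1532.14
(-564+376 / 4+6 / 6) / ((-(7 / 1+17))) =19.54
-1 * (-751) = 751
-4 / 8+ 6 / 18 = -1 / 6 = -0.17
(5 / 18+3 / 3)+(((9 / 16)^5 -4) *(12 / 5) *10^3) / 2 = -4731.15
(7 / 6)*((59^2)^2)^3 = 12454381927676729018167 / 6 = 2075730321279454836361.17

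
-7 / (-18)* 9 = 7 / 2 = 3.50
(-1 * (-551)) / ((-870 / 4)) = -38 / 15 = -2.53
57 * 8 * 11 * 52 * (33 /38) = 226512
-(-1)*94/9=94/9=10.44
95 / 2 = 47.50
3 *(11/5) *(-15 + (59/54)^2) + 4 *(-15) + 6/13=-150.66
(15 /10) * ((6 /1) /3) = 3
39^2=1521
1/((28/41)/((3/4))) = 123/112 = 1.10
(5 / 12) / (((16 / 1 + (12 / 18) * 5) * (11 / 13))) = 65 / 2552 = 0.03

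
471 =471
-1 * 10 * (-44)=440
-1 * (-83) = 83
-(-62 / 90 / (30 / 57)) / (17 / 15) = 589 / 510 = 1.15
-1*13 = -13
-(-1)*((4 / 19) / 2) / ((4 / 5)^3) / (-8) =-0.03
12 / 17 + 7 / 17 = 19 / 17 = 1.12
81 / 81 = 1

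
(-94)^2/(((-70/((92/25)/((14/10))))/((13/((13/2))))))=-812912/1225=-663.60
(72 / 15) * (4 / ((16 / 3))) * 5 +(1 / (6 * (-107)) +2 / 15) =19401 / 1070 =18.13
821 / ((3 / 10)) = 8210 / 3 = 2736.67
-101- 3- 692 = -796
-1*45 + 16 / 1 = -29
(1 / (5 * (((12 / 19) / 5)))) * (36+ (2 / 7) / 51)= 122113 / 2142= 57.01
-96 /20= -24 /5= -4.80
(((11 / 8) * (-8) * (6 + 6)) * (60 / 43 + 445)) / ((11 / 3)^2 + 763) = -5700915 / 75121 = -75.89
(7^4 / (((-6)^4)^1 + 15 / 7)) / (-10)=-16807 / 90870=-0.18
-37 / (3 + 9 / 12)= -148 / 15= -9.87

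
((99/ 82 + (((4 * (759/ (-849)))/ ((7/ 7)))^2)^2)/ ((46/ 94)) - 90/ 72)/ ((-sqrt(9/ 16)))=-8114144961734399/ 18145907368509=-447.16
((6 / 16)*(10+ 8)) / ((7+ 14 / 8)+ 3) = 27 / 47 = 0.57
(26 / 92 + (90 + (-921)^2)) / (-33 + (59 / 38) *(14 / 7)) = -28377.28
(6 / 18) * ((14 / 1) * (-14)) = -196 / 3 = -65.33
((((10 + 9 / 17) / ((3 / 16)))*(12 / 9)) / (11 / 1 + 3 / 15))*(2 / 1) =13.37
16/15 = 1.07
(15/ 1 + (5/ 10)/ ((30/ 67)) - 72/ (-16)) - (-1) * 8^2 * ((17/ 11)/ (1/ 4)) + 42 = 302447/ 660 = 458.25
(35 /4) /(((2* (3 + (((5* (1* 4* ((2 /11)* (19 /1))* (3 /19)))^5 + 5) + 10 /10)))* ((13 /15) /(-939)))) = -8821568525 /287555949304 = -0.03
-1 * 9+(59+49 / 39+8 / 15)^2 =140175091 / 38025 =3686.39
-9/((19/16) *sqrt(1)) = -144/19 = -7.58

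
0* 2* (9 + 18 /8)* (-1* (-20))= 0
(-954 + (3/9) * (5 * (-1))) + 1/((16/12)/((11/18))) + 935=-485/24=-20.21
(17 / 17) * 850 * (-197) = -167450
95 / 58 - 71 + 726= 38085 / 58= 656.64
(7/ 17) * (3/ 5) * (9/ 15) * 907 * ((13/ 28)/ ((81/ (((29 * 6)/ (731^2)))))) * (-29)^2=287570699/ 1362620550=0.21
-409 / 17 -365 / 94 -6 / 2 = -49445 / 1598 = -30.94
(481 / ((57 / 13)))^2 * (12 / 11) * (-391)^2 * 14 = 334748314652024 / 11913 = 28099413636.53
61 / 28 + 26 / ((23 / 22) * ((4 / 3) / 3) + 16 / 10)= 14.77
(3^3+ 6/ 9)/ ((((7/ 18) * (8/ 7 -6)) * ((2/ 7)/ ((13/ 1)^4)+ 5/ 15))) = -149345469/ 3398861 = -43.94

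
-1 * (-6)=6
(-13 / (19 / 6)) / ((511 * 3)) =-26 / 9709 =-0.00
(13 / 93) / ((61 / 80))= 1040 / 5673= 0.18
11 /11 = 1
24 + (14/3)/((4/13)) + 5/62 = 3650/93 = 39.25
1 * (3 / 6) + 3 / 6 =1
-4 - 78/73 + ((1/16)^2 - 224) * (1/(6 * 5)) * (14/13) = -3674821/280320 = -13.11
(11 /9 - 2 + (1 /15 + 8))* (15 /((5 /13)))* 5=4264 /3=1421.33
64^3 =262144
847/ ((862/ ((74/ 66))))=2849/ 2586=1.10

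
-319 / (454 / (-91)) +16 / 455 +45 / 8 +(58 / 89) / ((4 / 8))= 5214208309 / 73538920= 70.90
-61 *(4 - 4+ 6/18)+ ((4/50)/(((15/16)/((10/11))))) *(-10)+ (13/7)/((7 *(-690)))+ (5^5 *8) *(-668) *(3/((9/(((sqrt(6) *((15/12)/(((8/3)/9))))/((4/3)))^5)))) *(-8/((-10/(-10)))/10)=-1570165/74382+ 3411873017384765625 *sqrt(6)/67108864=124534189080.39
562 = 562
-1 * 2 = -2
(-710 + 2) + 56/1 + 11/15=-9769/15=-651.27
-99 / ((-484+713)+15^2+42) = -99 / 496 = -0.20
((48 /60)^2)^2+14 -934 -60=-612244 /625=-979.59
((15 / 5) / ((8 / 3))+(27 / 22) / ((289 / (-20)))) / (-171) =-2939 / 483208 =-0.01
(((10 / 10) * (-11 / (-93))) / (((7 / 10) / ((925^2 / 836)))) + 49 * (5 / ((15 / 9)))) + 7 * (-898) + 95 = -145238347 / 24738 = -5871.06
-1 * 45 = -45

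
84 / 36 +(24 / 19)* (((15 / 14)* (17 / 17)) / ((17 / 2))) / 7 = 111869 / 47481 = 2.36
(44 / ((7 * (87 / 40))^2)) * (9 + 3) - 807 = -99485389 / 123627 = -804.72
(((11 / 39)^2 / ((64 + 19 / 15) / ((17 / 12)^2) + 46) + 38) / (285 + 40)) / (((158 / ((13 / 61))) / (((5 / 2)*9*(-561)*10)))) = -3679066903281 / 184809401764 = -19.91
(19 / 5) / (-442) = -19 / 2210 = -0.01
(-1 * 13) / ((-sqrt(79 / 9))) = 4.39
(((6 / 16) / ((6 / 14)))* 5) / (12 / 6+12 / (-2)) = -35 / 32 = -1.09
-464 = -464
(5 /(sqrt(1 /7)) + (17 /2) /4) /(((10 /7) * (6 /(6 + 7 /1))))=1547 /480 + 91 * sqrt(7) /12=23.29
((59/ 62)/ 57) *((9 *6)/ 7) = 531/ 4123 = 0.13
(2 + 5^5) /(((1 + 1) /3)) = 9381 /2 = 4690.50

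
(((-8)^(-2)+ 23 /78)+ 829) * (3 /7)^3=18629631 /285376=65.28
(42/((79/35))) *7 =10290/79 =130.25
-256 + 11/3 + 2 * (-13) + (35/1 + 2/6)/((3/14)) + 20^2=2579/9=286.56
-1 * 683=-683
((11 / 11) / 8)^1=1 / 8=0.12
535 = 535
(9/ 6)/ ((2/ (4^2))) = 12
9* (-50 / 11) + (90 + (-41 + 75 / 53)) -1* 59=-28855 / 583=-49.49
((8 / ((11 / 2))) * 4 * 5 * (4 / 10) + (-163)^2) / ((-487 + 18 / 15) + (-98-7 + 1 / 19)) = -27776765 / 617331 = -44.99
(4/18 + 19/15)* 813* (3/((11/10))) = 36314/11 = 3301.27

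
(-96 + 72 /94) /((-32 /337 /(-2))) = -2005.87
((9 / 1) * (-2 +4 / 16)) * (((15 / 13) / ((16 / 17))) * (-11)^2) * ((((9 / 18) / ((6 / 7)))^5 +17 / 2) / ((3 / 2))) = -153484628605 / 11501568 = -13344.67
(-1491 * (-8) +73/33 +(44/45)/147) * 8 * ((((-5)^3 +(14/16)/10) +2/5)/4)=-1235309671087/415800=-2970922.73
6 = 6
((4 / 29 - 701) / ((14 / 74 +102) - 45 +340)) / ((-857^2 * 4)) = 752025 / 1252041650464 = 0.00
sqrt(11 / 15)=sqrt(165) / 15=0.86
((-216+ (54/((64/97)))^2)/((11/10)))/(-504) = -11.69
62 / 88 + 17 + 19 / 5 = 4731 / 220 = 21.50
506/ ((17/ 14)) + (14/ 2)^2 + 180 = 10977/ 17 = 645.71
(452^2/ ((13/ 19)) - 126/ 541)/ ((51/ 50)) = 292743.06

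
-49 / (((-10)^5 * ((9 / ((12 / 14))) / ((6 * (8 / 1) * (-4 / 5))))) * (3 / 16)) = -448 / 46875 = -0.01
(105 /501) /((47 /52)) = 1820 /7849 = 0.23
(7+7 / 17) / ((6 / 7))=147 / 17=8.65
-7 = -7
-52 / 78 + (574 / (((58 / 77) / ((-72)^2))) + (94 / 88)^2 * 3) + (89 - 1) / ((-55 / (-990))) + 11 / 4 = 665639266265 / 168432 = 3951976.26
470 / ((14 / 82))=19270 / 7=2752.86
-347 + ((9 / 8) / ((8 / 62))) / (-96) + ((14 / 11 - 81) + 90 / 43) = -424.73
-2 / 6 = -1 / 3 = -0.33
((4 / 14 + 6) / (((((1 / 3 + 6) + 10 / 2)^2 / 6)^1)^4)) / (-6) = -1948617 / 390642416696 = -0.00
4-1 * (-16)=20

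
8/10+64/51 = 524/255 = 2.05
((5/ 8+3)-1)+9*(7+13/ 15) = 2937/ 40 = 73.42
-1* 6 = -6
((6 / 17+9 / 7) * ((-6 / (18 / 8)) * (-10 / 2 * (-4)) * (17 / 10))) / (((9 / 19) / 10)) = -197600 / 63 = -3136.51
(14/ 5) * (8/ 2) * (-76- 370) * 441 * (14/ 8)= -19275228/ 5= -3855045.60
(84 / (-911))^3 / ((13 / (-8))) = 4741632 / 9828754403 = 0.00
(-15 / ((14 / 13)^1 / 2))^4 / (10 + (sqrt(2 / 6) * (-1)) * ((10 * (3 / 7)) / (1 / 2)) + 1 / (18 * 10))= 936943605000000 * sqrt(3) / 41179362007 + 468732064612500 / 5882766001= 119087.77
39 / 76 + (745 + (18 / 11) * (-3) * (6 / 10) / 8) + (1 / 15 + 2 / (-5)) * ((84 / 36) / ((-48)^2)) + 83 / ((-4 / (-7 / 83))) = 16184549549 / 21669120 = 746.89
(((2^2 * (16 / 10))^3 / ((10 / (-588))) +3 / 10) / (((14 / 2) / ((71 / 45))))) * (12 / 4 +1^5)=-303993742 / 21875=-13896.86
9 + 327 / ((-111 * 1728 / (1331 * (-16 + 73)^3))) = -995075549 / 2368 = -420217.71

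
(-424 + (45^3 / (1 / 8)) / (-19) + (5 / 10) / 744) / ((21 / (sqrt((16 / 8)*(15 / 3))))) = -1096739309*sqrt(10) / 593712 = -5841.54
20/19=1.05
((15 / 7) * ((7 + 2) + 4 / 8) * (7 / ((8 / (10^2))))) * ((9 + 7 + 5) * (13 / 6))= 81046.88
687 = 687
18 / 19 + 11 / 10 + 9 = 2099 / 190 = 11.05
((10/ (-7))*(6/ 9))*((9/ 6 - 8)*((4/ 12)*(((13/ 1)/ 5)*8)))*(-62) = -167648/ 63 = -2661.08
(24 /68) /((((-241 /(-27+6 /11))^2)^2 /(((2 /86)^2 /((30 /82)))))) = 588011484402 /7762377290447131165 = 0.00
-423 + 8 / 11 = -4645 / 11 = -422.27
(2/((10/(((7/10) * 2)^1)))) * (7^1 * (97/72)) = 4753/1800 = 2.64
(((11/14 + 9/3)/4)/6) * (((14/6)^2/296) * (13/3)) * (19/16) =91637/6137856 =0.01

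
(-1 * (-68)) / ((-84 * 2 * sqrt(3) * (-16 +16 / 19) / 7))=323 * sqrt(3) / 5184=0.11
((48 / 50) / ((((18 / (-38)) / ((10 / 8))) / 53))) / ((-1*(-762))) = -1007 / 5715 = -0.18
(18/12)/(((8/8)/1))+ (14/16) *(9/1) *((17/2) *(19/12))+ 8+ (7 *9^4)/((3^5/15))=188831/64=2950.48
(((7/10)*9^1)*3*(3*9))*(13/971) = 66339/9710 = 6.83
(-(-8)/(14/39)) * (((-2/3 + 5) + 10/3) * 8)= 1366.86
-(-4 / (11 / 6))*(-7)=-168 / 11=-15.27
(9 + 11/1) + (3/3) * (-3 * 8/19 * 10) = 140/19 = 7.37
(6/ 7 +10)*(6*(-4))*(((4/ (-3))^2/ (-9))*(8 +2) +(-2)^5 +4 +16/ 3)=1213568/ 189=6420.99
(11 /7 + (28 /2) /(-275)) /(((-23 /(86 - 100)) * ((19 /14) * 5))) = 81956 /600875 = 0.14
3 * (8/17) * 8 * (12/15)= 768/85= 9.04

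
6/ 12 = 1/ 2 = 0.50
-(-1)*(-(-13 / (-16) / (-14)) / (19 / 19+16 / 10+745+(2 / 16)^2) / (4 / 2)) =65 / 1674659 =0.00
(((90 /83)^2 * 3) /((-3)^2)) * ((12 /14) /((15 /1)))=1080 /48223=0.02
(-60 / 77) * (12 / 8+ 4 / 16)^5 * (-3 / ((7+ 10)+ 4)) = 5145 / 2816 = 1.83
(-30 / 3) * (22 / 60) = -11 / 3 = -3.67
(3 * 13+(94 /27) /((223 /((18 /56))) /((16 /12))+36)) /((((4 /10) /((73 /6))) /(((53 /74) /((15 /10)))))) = 11334486985 /20007972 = 566.50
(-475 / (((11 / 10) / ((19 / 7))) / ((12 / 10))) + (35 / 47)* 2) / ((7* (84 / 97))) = -231.78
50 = 50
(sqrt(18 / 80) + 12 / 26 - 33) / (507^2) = -47 / 371293 + sqrt(10) / 1713660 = -0.00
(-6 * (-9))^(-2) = 1/2916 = 0.00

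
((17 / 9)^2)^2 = 12.73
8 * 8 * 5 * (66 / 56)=2640 / 7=377.14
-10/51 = -0.20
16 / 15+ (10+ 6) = 256 / 15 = 17.07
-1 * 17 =-17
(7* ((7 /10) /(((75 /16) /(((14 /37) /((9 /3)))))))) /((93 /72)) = 43904 /430125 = 0.10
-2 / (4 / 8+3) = -4 / 7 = -0.57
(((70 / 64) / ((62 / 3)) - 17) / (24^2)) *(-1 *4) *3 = 33623 / 95232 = 0.35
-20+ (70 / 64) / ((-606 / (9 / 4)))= -20.00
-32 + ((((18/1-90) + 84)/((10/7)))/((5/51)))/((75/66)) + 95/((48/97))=7061327/30000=235.38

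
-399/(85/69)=-27531/85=-323.89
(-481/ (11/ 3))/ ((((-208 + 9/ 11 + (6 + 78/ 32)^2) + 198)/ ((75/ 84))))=-2308800/ 1222333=-1.89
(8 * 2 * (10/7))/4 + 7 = 89/7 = 12.71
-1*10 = -10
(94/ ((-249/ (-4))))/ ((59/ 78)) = 9776/ 4897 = 2.00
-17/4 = -4.25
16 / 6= 8 / 3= 2.67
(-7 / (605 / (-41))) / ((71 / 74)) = 21238 / 42955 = 0.49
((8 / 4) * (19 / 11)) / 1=38 / 11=3.45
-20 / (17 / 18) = -360 / 17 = -21.18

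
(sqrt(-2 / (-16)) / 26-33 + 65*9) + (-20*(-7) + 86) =sqrt(2) / 104 + 778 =778.01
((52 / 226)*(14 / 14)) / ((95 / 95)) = 26 / 113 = 0.23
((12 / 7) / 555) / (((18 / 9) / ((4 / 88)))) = 0.00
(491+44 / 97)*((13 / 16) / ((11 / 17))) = 10535291 / 17072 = 617.11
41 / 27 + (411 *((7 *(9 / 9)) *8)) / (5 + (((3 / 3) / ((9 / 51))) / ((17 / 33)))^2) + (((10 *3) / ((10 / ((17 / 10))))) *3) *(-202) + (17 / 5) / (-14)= -5493583 / 1890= -2906.66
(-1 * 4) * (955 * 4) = -15280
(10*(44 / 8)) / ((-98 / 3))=-1.68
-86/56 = -43/28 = -1.54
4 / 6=2 / 3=0.67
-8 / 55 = -0.15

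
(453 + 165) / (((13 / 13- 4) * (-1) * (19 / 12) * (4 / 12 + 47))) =2.75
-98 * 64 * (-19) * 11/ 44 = 29792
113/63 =1.79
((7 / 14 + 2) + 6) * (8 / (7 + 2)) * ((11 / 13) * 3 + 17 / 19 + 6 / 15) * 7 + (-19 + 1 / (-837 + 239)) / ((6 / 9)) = 19796137 / 113620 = 174.23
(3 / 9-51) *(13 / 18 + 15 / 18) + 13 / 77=-163505 / 2079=-78.65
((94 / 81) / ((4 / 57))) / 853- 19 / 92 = -396511 / 2118852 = -0.19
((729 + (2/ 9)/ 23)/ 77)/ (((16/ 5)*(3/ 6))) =5.92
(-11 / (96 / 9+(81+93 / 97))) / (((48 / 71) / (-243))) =18408951 / 431264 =42.69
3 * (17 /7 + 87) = 1878 /7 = 268.29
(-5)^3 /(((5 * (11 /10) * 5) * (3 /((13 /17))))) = -650 /561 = -1.16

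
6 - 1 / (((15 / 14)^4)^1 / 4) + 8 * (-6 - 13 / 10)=-2806414 / 50625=-55.44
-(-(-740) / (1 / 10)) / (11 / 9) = -66600 / 11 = -6054.55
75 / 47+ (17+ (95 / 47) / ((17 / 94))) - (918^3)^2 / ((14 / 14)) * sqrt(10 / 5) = 23788 / 799 - 598488882256079424 * sqrt(2) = -846391094216061887.33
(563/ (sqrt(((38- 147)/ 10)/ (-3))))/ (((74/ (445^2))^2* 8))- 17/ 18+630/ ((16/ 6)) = 8471/ 36+22077426051875* sqrt(3270)/ 4775072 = 264388631.70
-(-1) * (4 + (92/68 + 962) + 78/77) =968.37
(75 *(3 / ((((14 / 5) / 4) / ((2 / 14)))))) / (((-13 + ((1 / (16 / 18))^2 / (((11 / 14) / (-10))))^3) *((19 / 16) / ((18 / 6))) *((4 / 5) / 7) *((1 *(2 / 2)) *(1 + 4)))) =-147197952000 / 3039901993079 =-0.05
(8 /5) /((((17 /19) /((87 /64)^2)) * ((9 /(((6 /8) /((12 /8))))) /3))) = 47937 /87040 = 0.55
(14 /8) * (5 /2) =35 /8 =4.38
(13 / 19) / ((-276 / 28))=-0.07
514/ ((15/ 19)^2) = 185554/ 225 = 824.68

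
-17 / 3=-5.67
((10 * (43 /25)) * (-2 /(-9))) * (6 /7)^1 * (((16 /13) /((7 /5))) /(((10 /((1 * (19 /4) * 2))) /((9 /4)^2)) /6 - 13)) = -8470656 /38131457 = -0.22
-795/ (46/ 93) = -73935/ 46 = -1607.28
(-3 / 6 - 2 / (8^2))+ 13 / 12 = 53 / 96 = 0.55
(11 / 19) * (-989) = -572.58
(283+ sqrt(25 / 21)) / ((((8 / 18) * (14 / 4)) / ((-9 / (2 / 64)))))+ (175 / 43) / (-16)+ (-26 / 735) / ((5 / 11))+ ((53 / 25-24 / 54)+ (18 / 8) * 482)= -51511.59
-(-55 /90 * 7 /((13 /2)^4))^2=-379456 /66074188401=-0.00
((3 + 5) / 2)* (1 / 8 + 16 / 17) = 145 / 34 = 4.26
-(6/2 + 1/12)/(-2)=37/24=1.54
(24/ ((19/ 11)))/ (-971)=-264/ 18449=-0.01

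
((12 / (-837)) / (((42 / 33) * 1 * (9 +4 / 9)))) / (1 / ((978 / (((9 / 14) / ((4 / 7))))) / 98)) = -28688 / 2711415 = -0.01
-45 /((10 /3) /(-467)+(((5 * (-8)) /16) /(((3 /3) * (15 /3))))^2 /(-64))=16139520 /3961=4074.61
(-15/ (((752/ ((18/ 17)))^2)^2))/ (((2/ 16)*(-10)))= 19683/ 417337176884224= 0.00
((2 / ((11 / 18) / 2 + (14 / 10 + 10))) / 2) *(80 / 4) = 3600 / 2107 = 1.71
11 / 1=11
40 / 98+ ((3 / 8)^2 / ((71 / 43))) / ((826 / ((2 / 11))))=58983829 / 144503744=0.41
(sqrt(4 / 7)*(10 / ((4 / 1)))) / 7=5*sqrt(7) / 49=0.27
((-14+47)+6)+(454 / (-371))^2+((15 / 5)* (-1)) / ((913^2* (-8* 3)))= 37171275869121 / 917866165832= 40.50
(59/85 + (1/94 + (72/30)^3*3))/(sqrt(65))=8424807*sqrt(65)/12983750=5.23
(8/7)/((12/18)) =12/7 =1.71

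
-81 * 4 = -324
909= 909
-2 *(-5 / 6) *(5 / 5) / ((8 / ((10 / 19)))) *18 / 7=75 / 266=0.28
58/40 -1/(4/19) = -33/10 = -3.30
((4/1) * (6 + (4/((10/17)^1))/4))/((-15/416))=-64064/75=-854.19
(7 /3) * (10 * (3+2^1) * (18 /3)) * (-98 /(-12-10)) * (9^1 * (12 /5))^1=740880 /11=67352.73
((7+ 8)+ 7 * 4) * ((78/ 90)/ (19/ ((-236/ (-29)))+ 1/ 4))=65962/ 4575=14.42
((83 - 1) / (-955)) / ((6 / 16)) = -656 / 2865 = -0.23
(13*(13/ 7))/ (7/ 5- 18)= -845/ 581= -1.45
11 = 11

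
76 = 76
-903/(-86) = 21/2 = 10.50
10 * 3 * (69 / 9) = 230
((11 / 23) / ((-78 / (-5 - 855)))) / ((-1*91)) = -0.06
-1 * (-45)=45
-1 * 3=-3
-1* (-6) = 6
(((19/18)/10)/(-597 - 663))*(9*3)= -19/8400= -0.00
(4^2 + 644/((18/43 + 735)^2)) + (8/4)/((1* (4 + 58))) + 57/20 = 11707903676923/620008759980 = 18.88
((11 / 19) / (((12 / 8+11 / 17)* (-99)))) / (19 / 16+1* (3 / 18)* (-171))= 0.00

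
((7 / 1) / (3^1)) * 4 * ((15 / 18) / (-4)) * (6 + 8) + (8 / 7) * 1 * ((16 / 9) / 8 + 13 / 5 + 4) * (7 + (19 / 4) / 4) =2563 / 70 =36.61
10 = 10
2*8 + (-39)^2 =1537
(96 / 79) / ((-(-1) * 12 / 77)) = 616 / 79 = 7.80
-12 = -12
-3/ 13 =-0.23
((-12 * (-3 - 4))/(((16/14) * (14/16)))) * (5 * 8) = 3360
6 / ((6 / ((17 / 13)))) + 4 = 69 / 13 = 5.31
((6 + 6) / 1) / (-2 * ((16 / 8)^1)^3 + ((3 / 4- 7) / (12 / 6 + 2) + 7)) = -192 / 169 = -1.14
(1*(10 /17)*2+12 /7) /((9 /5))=1720 /1071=1.61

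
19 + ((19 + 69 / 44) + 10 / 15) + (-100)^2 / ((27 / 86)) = 37887799 / 1188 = 31892.09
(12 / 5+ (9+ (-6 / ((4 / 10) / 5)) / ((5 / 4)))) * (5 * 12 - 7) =-12879 / 5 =-2575.80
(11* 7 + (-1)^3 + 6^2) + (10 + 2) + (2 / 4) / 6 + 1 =1501 / 12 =125.08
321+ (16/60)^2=72241/225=321.07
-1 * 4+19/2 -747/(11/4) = -5855/22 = -266.14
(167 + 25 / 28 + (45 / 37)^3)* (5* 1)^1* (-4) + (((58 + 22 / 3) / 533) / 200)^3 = -614963907528897751951421 / 181200176538278625000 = -3393.84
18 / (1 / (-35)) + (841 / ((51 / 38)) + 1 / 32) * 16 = 958447 / 102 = 9396.54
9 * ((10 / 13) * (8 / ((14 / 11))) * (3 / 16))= 1485 / 182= 8.16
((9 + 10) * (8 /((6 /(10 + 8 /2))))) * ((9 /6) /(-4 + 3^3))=532 /23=23.13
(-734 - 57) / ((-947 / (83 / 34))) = 65653 / 32198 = 2.04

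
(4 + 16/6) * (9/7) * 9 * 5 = 2700/7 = 385.71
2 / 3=0.67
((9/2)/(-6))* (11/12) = -11/16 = -0.69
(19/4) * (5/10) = 19/8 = 2.38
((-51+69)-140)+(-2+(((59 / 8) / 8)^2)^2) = -2068257423 / 16777216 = -123.28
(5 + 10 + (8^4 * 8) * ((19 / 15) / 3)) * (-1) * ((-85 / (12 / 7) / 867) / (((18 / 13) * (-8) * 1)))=-56717297 / 793152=-71.51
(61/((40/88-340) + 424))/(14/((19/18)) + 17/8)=101992/2172931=0.05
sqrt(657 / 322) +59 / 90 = 59 / 90 +3 * sqrt(23506) / 322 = 2.08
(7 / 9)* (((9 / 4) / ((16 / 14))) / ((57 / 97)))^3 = 6573983619 / 224755712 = 29.25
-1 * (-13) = 13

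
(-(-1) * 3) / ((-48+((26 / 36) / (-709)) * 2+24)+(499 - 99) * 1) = 19143 / 2399243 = 0.01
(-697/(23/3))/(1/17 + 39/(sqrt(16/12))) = 142188/30330169 - 47135322 * sqrt(3)/30330169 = -2.69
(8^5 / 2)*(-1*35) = -573440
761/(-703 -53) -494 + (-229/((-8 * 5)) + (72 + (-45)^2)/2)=4227691/7560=559.22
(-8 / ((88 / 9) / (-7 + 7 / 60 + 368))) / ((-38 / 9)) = 585009 / 8360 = 69.98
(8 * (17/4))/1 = 34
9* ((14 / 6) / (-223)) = -21 / 223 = -0.09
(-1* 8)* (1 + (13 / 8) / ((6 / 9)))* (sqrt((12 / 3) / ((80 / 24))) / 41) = -11* sqrt(30) / 82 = -0.73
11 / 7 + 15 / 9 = 68 / 21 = 3.24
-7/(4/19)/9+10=227/36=6.31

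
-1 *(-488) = 488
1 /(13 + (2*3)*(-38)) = -1 /215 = -0.00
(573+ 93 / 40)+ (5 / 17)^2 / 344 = 71495669 / 124270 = 575.33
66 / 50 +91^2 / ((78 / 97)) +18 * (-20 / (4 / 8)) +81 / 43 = 61799839 / 6450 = 9581.37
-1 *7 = -7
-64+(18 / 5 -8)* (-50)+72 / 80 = 156.90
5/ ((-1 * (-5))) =1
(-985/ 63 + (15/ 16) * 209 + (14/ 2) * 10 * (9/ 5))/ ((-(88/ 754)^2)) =-43882755137/ 1951488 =-22486.82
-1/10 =-0.10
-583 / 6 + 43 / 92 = -26689 / 276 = -96.70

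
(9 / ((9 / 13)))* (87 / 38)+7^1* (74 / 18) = 20021 / 342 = 58.54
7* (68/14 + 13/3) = 193/3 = 64.33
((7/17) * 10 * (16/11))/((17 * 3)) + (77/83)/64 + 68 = 3451600781/50660544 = 68.13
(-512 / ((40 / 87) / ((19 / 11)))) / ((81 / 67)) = -2362688 / 1485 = -1591.04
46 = 46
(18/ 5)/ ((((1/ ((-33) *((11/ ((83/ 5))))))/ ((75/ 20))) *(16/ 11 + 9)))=-107811/ 3818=-28.24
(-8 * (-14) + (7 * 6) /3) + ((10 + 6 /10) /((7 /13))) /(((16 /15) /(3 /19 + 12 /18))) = 300511 /2128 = 141.22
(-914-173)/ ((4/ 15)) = -16305/ 4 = -4076.25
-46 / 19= -2.42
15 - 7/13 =188/13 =14.46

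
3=3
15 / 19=0.79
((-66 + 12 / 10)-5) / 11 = -349 / 55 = -6.35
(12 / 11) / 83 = 12 / 913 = 0.01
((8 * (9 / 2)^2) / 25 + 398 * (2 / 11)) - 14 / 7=21132 / 275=76.84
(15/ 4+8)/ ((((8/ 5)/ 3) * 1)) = 705/ 32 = 22.03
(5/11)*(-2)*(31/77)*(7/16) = -155/968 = -0.16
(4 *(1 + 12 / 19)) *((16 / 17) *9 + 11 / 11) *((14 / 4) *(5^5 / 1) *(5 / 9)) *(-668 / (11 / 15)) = -342109895.39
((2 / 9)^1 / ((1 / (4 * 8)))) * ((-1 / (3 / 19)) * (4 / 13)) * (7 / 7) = -4864 / 351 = -13.86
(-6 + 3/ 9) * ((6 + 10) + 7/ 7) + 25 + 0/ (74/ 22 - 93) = -214/ 3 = -71.33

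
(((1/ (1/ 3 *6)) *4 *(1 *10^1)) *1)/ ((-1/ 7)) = -140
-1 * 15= -15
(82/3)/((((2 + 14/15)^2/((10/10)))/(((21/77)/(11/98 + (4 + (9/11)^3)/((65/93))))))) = 29381625/224474828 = 0.13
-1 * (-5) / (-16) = -5 / 16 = -0.31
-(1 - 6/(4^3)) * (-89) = 2581/32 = 80.66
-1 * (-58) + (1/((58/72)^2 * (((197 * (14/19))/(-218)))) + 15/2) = 63.19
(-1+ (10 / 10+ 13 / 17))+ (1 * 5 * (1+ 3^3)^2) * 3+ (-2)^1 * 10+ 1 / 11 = 2195540 / 187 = 11740.86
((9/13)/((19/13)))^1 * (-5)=-45/19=-2.37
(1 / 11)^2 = 1 / 121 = 0.01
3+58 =61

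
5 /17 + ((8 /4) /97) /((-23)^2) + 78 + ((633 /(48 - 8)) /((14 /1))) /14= 536005653273 /6838996640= 78.37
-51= -51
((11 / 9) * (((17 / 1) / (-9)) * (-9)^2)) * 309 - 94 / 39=-2253631 / 39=-57785.41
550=550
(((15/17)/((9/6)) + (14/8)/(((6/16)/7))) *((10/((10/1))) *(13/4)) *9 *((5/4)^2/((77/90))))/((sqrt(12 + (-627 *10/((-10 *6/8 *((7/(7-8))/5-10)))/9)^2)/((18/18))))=4829625 *sqrt(14287)/2877182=200.64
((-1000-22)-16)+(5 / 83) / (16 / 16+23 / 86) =-9390356 / 9047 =-1037.95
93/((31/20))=60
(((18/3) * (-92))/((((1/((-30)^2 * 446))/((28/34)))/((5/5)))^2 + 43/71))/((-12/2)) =206279933973120000/1357935878900519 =151.91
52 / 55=0.95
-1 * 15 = -15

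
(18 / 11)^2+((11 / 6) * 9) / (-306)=64765 / 24684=2.62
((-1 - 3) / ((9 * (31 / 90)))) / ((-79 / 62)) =80 / 79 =1.01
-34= -34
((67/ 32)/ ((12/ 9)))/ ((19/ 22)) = 2211/ 1216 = 1.82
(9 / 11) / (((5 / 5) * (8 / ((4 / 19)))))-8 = -3335 / 418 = -7.98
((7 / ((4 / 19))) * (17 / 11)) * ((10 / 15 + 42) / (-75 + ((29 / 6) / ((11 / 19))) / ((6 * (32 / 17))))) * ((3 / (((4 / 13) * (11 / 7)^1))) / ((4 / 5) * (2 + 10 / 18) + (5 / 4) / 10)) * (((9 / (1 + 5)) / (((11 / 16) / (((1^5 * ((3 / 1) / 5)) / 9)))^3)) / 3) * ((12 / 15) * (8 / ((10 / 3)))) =-497077771567104 / 6725222314683125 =-0.07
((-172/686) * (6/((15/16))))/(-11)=2752/18865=0.15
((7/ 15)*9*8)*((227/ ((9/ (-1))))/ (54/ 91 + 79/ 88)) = -101797696/ 179115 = -568.34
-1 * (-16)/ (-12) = -4/ 3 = -1.33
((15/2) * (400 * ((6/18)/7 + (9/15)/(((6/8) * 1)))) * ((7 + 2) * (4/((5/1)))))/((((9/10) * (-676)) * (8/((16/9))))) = -71200/10647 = -6.69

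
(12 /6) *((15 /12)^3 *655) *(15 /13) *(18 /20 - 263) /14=-643783125 /11648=-55269.84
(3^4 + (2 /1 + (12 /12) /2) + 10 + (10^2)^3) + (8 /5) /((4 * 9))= 90008419 /90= 1000093.54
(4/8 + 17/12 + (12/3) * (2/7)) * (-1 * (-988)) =63479/21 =3022.81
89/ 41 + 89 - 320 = -9382/ 41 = -228.83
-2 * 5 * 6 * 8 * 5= -2400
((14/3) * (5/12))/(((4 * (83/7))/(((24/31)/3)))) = 245/23157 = 0.01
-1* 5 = -5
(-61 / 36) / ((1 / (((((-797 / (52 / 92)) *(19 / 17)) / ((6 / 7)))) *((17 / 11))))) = 148719403 / 30888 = 4814.80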